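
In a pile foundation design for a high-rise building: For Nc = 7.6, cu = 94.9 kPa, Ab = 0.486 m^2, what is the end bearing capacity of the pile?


Using Qb = Nc * cu * Ab
Qb = 7.6 * 94.9 * 0.486
Qb = 350.52 kN


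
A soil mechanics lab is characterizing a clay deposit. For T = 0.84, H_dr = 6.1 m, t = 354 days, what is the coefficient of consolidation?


Using cv = T * H_dr^2 / t
H_dr^2 = 6.1^2 = 37.21
cv = 0.84 * 37.21 / 354
cv = 0.08829 m^2/day


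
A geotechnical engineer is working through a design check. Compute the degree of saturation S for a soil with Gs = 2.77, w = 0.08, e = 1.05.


Using S = Gs * w / e
S = 2.77 * 0.08 / 1.05
S = 0.211


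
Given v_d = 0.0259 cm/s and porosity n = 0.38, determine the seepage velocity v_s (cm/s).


Using v_s = v_d / n
v_s = 0.0259 / 0.38
v_s = 0.06816 cm/s


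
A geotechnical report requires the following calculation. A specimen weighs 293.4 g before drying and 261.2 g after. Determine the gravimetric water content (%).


Result: 12.33 %

Derivation:
Using w = (m_wet - m_dry) / m_dry * 100
m_wet - m_dry = 293.4 - 261.2 = 32.2 g
w = 32.2 / 261.2 * 100
w = 12.33 %


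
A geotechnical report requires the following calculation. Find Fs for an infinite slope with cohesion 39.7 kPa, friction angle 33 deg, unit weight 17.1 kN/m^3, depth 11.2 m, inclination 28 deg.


Using Fs = c / (gamma*H*sin(beta)*cos(beta)) + tan(phi)/tan(beta)
Cohesion contribution = 39.7 / (17.1*11.2*sin(28)*cos(28))
Cohesion contribution = 0.500072
Friction contribution = tan(33)/tan(28) = 1.22136
Fs = 0.500072 + 1.22136
Fs = 1.721


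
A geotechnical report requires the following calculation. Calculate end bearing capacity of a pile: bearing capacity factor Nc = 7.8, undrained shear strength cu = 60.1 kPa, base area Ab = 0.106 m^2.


Result: 49.69 kN

Derivation:
Using Qb = Nc * cu * Ab
Qb = 7.8 * 60.1 * 0.106
Qb = 49.69 kN


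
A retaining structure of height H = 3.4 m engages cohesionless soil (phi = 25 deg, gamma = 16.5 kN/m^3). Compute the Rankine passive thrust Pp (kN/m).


Compute passive earth pressure coefficient:
Kp = tan^2(45 + phi/2) = tan^2(57.5) = 2.463913
Compute passive force:
Pp = 0.5 * Kp * gamma * H^2
Pp = 0.5 * 2.463913 * 16.5 * 3.4^2
Pp = 234.98 kN/m


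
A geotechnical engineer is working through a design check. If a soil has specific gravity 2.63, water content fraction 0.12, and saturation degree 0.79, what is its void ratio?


Using the relation e = Gs * w / S
e = 2.63 * 0.12 / 0.79
e = 0.3995


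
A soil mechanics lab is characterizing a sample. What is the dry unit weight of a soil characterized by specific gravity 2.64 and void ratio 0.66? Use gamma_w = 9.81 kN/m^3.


Using gamma_d = Gs * gamma_w / (1 + e)
gamma_d = 2.64 * 9.81 / (1 + 0.66)
gamma_d = 2.64 * 9.81 / 1.66
gamma_d = 15.601 kN/m^3


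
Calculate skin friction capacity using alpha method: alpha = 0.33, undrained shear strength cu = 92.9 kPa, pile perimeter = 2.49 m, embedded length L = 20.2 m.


Using Qs = alpha * cu * perimeter * L
Qs = 0.33 * 92.9 * 2.49 * 20.2
Qs = 1541.99 kN


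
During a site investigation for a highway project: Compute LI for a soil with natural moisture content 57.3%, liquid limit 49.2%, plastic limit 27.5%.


First compute the plasticity index:
PI = LL - PL = 49.2 - 27.5 = 21.7
Then compute the liquidity index:
LI = (w - PL) / PI
LI = (57.3 - 27.5) / 21.7
LI = 1.373


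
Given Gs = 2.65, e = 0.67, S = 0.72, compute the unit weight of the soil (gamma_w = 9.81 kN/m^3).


Using gamma = gamma_w * (Gs + S*e) / (1 + e)
Numerator: Gs + S*e = 2.65 + 0.72*0.67 = 3.1324
Denominator: 1 + e = 1 + 0.67 = 1.67
gamma = 9.81 * 3.1324 / 1.67
gamma = 18.401 kN/m^3


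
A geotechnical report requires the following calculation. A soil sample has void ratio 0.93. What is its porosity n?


Using the relation n = e / (1 + e)
n = 0.93 / (1 + 0.93)
n = 0.93 / 1.93
n = 0.4819


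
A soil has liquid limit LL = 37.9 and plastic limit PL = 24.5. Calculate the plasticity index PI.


Result: 13.4

Derivation:
Using PI = LL - PL
PI = 37.9 - 24.5
PI = 13.4


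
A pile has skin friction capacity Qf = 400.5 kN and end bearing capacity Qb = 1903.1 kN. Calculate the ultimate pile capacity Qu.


Using Qu = Qf + Qb
Qu = 400.5 + 1903.1
Qu = 2303.6 kN


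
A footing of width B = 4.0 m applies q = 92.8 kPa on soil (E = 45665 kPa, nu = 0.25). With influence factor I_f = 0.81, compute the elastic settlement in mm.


Using Se = q * B * (1 - nu^2) * I_f / E
1 - nu^2 = 1 - 0.25^2 = 0.9375
Se = 92.8 * 4.0 * 0.9375 * 0.81 / 45665
Se = 0.006173 m
Convert to mm: Se = 0.006173 * 1000 = 6.173 mm


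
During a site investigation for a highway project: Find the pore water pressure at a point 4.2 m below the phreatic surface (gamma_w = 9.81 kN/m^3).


Using u = gamma_w * h_w
u = 9.81 * 4.2
u = 41.2 kPa


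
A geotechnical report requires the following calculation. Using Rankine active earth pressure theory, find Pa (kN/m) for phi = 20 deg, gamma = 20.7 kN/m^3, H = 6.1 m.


Result: 188.82 kN/m

Derivation:
Compute active earth pressure coefficient:
Ka = tan^2(45 - phi/2) = tan^2(35.0) = 0.490291
Compute active force:
Pa = 0.5 * Ka * gamma * H^2
Pa = 0.5 * 0.490291 * 20.7 * 6.1^2
Pa = 188.82 kN/m


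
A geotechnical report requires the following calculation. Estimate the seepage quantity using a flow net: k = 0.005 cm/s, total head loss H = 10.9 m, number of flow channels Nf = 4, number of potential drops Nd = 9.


Result: 0.0002422 m^3/s per m

Derivation:
Convert k to m/s for unit consistency with H:
k = 0.005 cm/s = 0.005 / 100 m/s = 5e-05 m/s
Using q = k * H * Nf / Nd
Nf / Nd = 4 / 9 = 0.4444
q = 5e-05 * 10.9 * 0.4444
q = 0.0002422 m^3/s per m


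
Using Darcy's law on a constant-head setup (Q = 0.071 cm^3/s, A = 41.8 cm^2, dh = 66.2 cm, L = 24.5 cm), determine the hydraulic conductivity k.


Compute hydraulic gradient:
i = dh / L = 66.2 / 24.5 = 2.70204
Then apply Darcy's law:
k = Q / (A * i)
k = 0.071 / (41.8 * 2.70204)
k = 0.071 / 112.945
k = 0.000629 cm/s


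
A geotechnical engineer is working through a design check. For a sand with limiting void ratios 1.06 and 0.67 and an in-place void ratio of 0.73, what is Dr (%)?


Using Dr = (e_max - e) / (e_max - e_min) * 100
e_max - e = 1.06 - 0.73 = 0.33
e_max - e_min = 1.06 - 0.67 = 0.39
Dr = 0.33 / 0.39 * 100
Dr = 84.62 %


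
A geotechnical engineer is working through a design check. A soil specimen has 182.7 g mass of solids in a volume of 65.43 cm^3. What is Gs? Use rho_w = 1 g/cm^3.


Using Gs = m_s / (V_s * rho_w)
Since rho_w = 1 g/cm^3:
Gs = 182.7 / 65.43
Gs = 2.792


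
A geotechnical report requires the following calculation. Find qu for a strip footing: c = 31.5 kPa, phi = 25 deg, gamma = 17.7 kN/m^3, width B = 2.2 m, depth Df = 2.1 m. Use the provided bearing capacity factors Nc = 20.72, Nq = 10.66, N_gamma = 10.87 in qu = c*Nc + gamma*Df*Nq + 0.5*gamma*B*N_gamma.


Result: 1260.55 kPa

Derivation:
Compute qu = c*Nc + gamma*Df*Nq + 0.5*gamma*B*N_gamma
Term 1: 31.5 * 20.72 = 652.68
Term 2: 17.7 * 2.1 * 10.66 = 396.2322
Term 3: 0.5 * 17.7 * 2.2 * 10.87 = 211.6389
qu = 652.68 + 396.2322 + 211.6389
qu = 1260.55 kPa


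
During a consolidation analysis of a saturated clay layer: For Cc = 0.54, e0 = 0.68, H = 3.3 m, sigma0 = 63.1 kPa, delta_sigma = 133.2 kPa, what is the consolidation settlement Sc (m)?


Using Sc = Cc * H / (1 + e0) * log10((sigma0 + delta_sigma) / sigma0)
Stress ratio = (63.1 + 133.2) / 63.1 = 3.11094
log10(3.11094) = 0.492891
Cc * H / (1 + e0) = 0.54 * 3.3 / (1 + 0.68) = 1.06071
Sc = 1.06071 * 0.492891
Sc = 0.5228 m


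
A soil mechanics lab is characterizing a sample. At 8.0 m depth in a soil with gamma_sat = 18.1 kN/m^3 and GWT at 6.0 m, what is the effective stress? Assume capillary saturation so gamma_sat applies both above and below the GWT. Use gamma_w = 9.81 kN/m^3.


Result: 125.18 kPa

Derivation:
Total stress = gamma_sat * depth
sigma = 18.1 * 8.0 = 144.8 kPa
Pore water pressure u = gamma_w * (depth - d_wt)
u = 9.81 * (8.0 - 6.0) = 19.62 kPa
Effective stress = sigma - u
sigma' = 144.8 - 19.62 = 125.18 kPa


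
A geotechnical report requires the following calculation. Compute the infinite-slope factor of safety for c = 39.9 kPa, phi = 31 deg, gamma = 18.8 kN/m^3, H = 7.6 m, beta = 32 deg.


Using Fs = c / (gamma*H*sin(beta)*cos(beta)) + tan(phi)/tan(beta)
Cohesion contribution = 39.9 / (18.8*7.6*sin(32)*cos(32))
Cohesion contribution = 0.6214
Friction contribution = tan(31)/tan(32) = 0.961578
Fs = 0.6214 + 0.961578
Fs = 1.583


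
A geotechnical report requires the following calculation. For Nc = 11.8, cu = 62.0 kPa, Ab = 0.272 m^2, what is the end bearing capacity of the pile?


Using Qb = Nc * cu * Ab
Qb = 11.8 * 62.0 * 0.272
Qb = 199.0 kN


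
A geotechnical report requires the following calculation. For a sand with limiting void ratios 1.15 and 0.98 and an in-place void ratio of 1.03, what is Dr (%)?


Using Dr = (e_max - e) / (e_max - e_min) * 100
e_max - e = 1.15 - 1.03 = 0.12
e_max - e_min = 1.15 - 0.98 = 0.17
Dr = 0.12 / 0.17 * 100
Dr = 70.59 %


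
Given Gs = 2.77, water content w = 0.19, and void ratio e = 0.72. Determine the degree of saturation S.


Result: 0.731

Derivation:
Using S = Gs * w / e
S = 2.77 * 0.19 / 0.72
S = 0.731


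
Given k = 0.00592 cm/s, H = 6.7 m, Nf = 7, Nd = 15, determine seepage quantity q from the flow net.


Convert k to m/s for unit consistency with H:
k = 0.00592 cm/s = 0.00592 / 100 m/s = 5.92e-05 m/s
Using q = k * H * Nf / Nd
Nf / Nd = 7 / 15 = 0.4667
q = 5.92e-05 * 6.7 * 0.4667
q = 0.0001851 m^3/s per m


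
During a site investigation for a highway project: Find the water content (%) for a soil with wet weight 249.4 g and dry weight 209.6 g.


Using w = (m_wet - m_dry) / m_dry * 100
m_wet - m_dry = 249.4 - 209.6 = 39.8 g
w = 39.8 / 209.6 * 100
w = 18.99 %


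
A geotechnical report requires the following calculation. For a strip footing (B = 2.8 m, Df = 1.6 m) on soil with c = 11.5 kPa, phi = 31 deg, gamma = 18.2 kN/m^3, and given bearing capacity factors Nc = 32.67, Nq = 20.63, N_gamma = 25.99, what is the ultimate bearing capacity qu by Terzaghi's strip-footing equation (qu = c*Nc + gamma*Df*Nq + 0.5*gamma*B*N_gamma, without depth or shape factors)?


Compute qu = c*Nc + gamma*Df*Nq + 0.5*gamma*B*N_gamma
Term 1: 11.5 * 32.67 = 375.705
Term 2: 18.2 * 1.6 * 20.63 = 600.7456
Term 3: 0.5 * 18.2 * 2.8 * 25.99 = 662.2252
qu = 375.705 + 600.7456 + 662.2252
qu = 1638.68 kPa


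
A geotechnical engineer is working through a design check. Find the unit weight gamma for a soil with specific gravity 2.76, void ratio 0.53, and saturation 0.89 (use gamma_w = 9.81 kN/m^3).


Using gamma = gamma_w * (Gs + S*e) / (1 + e)
Numerator: Gs + S*e = 2.76 + 0.89*0.53 = 3.2317
Denominator: 1 + e = 1 + 0.53 = 1.53
gamma = 9.81 * 3.2317 / 1.53
gamma = 20.721 kN/m^3


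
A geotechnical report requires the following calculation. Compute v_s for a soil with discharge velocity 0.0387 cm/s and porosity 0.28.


Using v_s = v_d / n
v_s = 0.0387 / 0.28
v_s = 0.13821 cm/s


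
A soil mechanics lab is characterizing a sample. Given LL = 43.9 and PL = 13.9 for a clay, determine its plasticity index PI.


Result: 30.0

Derivation:
Using PI = LL - PL
PI = 43.9 - 13.9
PI = 30.0


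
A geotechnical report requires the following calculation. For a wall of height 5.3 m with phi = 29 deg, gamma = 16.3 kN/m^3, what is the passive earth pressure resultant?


Compute passive earth pressure coefficient:
Kp = tan^2(45 + phi/2) = tan^2(59.5) = 2.88206
Compute passive force:
Pp = 0.5 * Kp * gamma * H^2
Pp = 0.5 * 2.88206 * 16.3 * 5.3^2
Pp = 659.8 kN/m


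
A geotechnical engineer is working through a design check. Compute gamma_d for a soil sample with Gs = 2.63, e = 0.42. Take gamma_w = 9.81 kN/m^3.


Using gamma_d = Gs * gamma_w / (1 + e)
gamma_d = 2.63 * 9.81 / (1 + 0.42)
gamma_d = 2.63 * 9.81 / 1.42
gamma_d = 18.169 kN/m^3


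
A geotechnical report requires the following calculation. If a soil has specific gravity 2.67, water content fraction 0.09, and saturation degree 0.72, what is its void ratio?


Result: 0.3337

Derivation:
Using the relation e = Gs * w / S
e = 2.67 * 0.09 / 0.72
e = 0.3337


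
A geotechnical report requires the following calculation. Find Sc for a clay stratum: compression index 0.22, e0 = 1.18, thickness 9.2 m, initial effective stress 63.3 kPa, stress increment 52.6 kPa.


Using Sc = Cc * H / (1 + e0) * log10((sigma0 + delta_sigma) / sigma0)
Stress ratio = (63.3 + 52.6) / 63.3 = 1.83096
log10(1.83096) = 0.26268
Cc * H / (1 + e0) = 0.22 * 9.2 / (1 + 1.18) = 0.92844
Sc = 0.92844 * 0.26268
Sc = 0.2439 m


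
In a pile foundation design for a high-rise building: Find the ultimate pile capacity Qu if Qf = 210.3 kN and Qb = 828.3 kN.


Using Qu = Qf + Qb
Qu = 210.3 + 828.3
Qu = 1038.6 kN


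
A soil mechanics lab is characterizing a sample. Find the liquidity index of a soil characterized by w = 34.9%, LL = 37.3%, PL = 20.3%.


First compute the plasticity index:
PI = LL - PL = 37.3 - 20.3 = 17.0
Then compute the liquidity index:
LI = (w - PL) / PI
LI = (34.9 - 20.3) / 17.0
LI = 0.859


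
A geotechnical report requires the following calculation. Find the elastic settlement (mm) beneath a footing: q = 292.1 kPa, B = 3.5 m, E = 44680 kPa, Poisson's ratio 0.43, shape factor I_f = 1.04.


Using Se = q * B * (1 - nu^2) * I_f / E
1 - nu^2 = 1 - 0.43^2 = 0.8151
Se = 292.1 * 3.5 * 0.8151 * 1.04 / 44680
Se = 0.019397 m
Convert to mm: Se = 0.019397 * 1000 = 19.397 mm


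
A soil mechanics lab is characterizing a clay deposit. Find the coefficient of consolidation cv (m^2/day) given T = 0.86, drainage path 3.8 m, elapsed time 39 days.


Result: 0.31842 m^2/day

Derivation:
Using cv = T * H_dr^2 / t
H_dr^2 = 3.8^2 = 14.44
cv = 0.86 * 14.44 / 39
cv = 0.31842 m^2/day


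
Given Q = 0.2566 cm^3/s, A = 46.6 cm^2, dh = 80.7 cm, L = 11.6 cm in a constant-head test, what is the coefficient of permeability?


Result: 0.000792 cm/s

Derivation:
Compute hydraulic gradient:
i = dh / L = 80.7 / 11.6 = 6.9569
Then apply Darcy's law:
k = Q / (A * i)
k = 0.2566 / (46.6 * 6.9569)
k = 0.2566 / 324.191
k = 0.000792 cm/s


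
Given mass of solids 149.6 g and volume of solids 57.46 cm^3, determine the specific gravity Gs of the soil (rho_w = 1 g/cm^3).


Using Gs = m_s / (V_s * rho_w)
Since rho_w = 1 g/cm^3:
Gs = 149.6 / 57.46
Gs = 2.604


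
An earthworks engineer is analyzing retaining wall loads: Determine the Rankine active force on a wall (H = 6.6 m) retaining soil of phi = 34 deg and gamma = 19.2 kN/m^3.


Result: 118.22 kN/m

Derivation:
Compute active earth pressure coefficient:
Ka = tan^2(45 - phi/2) = tan^2(28.0) = 0.282715
Compute active force:
Pa = 0.5 * Ka * gamma * H^2
Pa = 0.5 * 0.282715 * 19.2 * 6.6^2
Pa = 118.22 kN/m


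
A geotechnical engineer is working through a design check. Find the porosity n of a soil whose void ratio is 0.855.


Using the relation n = e / (1 + e)
n = 0.855 / (1 + 0.855)
n = 0.855 / 1.855
n = 0.4609


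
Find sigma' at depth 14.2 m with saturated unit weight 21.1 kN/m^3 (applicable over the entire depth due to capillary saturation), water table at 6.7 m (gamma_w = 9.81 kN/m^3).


Result: 226.05 kPa

Derivation:
Total stress = gamma_sat * depth
sigma = 21.1 * 14.2 = 299.62 kPa
Pore water pressure u = gamma_w * (depth - d_wt)
u = 9.81 * (14.2 - 6.7) = 73.575 kPa
Effective stress = sigma - u
sigma' = 299.62 - 73.575 = 226.05 kPa


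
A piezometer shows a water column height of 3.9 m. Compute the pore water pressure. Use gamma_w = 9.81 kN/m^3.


Using u = gamma_w * h_w
u = 9.81 * 3.9
u = 38.26 kPa


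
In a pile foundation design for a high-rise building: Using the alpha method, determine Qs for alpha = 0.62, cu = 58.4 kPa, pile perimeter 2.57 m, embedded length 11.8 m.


Result: 1098.04 kN

Derivation:
Using Qs = alpha * cu * perimeter * L
Qs = 0.62 * 58.4 * 2.57 * 11.8
Qs = 1098.04 kN


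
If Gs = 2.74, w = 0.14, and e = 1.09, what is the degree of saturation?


Result: 0.3519

Derivation:
Using S = Gs * w / e
S = 2.74 * 0.14 / 1.09
S = 0.3519


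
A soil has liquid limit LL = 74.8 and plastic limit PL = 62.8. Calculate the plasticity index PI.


Using PI = LL - PL
PI = 74.8 - 62.8
PI = 12.0


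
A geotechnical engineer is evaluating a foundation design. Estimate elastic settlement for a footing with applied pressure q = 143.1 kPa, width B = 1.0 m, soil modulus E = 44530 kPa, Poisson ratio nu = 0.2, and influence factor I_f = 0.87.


Result: 2.684 mm

Derivation:
Using Se = q * B * (1 - nu^2) * I_f / E
1 - nu^2 = 1 - 0.2^2 = 0.96
Se = 143.1 * 1.0 * 0.96 * 0.87 / 44530
Se = 0.002684 m
Convert to mm: Se = 0.002684 * 1000 = 2.684 mm


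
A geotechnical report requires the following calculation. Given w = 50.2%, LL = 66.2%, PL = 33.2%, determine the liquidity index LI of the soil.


First compute the plasticity index:
PI = LL - PL = 66.2 - 33.2 = 33.0
Then compute the liquidity index:
LI = (w - PL) / PI
LI = (50.2 - 33.2) / 33.0
LI = 0.515


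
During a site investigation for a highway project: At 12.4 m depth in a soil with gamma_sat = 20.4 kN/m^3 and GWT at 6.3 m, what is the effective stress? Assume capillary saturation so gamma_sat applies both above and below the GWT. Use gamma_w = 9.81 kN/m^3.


Result: 193.12 kPa

Derivation:
Total stress = gamma_sat * depth
sigma = 20.4 * 12.4 = 252.96 kPa
Pore water pressure u = gamma_w * (depth - d_wt)
u = 9.81 * (12.4 - 6.3) = 59.841 kPa
Effective stress = sigma - u
sigma' = 252.96 - 59.841 = 193.12 kPa


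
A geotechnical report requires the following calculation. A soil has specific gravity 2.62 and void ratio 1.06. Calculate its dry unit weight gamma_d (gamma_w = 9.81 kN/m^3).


Using gamma_d = Gs * gamma_w / (1 + e)
gamma_d = 2.62 * 9.81 / (1 + 1.06)
gamma_d = 2.62 * 9.81 / 2.06
gamma_d = 12.477 kN/m^3


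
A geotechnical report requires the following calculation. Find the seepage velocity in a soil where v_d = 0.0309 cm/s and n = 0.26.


Using v_s = v_d / n
v_s = 0.0309 / 0.26
v_s = 0.11885 cm/s


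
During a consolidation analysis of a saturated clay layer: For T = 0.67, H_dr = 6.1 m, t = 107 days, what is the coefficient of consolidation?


Using cv = T * H_dr^2 / t
H_dr^2 = 6.1^2 = 37.21
cv = 0.67 * 37.21 / 107
cv = 0.233 m^2/day


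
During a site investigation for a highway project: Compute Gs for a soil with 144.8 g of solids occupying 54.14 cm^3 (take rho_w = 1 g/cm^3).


Result: 2.675

Derivation:
Using Gs = m_s / (V_s * rho_w)
Since rho_w = 1 g/cm^3:
Gs = 144.8 / 54.14
Gs = 2.675


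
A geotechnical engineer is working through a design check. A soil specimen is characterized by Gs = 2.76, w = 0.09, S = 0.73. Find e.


Result: 0.3403

Derivation:
Using the relation e = Gs * w / S
e = 2.76 * 0.09 / 0.73
e = 0.3403


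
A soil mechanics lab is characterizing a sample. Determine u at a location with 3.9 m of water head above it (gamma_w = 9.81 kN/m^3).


Using u = gamma_w * h_w
u = 9.81 * 3.9
u = 38.26 kPa


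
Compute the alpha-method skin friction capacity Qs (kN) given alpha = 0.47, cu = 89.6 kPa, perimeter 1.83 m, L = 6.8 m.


Using Qs = alpha * cu * perimeter * L
Qs = 0.47 * 89.6 * 1.83 * 6.8
Qs = 524.04 kN


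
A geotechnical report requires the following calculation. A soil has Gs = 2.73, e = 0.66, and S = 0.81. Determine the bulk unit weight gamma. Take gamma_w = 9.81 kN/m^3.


Result: 19.293 kN/m^3

Derivation:
Using gamma = gamma_w * (Gs + S*e) / (1 + e)
Numerator: Gs + S*e = 2.73 + 0.81*0.66 = 3.2646
Denominator: 1 + e = 1 + 0.66 = 1.66
gamma = 9.81 * 3.2646 / 1.66
gamma = 19.293 kN/m^3


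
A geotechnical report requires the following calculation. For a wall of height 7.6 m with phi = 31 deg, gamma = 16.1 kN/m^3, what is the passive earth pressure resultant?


Compute passive earth pressure coefficient:
Kp = tan^2(45 + phi/2) = tan^2(60.5) = 3.124035
Compute passive force:
Pp = 0.5 * Kp * gamma * H^2
Pp = 0.5 * 3.124035 * 16.1 * 7.6^2
Pp = 1452.58 kN/m


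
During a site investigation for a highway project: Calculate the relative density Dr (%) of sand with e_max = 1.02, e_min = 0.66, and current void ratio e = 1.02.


Result: 0.0 %

Derivation:
Using Dr = (e_max - e) / (e_max - e_min) * 100
e_max - e = 1.02 - 1.02 = 0.0
e_max - e_min = 1.02 - 0.66 = 0.36
Dr = 0.0 / 0.36 * 100
Dr = 0.0 %


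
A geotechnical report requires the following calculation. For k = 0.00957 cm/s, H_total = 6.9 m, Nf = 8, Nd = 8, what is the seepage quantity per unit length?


Result: 0.0006603 m^3/s per m

Derivation:
Convert k to m/s for unit consistency with H:
k = 0.00957 cm/s = 0.00957 / 100 m/s = 9.57e-05 m/s
Using q = k * H * Nf / Nd
Nf / Nd = 8 / 8 = 1.0
q = 9.57e-05 * 6.9 * 1.0
q = 0.0006603 m^3/s per m


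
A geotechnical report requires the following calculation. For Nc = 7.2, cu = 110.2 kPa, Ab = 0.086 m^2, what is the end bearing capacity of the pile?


Using Qb = Nc * cu * Ab
Qb = 7.2 * 110.2 * 0.086
Qb = 68.24 kN


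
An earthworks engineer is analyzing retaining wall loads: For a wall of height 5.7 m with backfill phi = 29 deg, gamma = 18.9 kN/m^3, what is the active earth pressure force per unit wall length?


Compute active earth pressure coefficient:
Ka = tan^2(45 - phi/2) = tan^2(30.5) = 0.346974
Compute active force:
Pa = 0.5 * Ka * gamma * H^2
Pa = 0.5 * 0.346974 * 18.9 * 5.7^2
Pa = 106.53 kN/m


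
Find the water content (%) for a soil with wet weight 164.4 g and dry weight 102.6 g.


Using w = (m_wet - m_dry) / m_dry * 100
m_wet - m_dry = 164.4 - 102.6 = 61.8 g
w = 61.8 / 102.6 * 100
w = 60.23 %


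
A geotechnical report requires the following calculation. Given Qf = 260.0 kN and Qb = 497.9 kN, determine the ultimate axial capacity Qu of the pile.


Using Qu = Qf + Qb
Qu = 260.0 + 497.9
Qu = 757.9 kN


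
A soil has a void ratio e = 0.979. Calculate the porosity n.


Using the relation n = e / (1 + e)
n = 0.979 / (1 + 0.979)
n = 0.979 / 1.979
n = 0.4947


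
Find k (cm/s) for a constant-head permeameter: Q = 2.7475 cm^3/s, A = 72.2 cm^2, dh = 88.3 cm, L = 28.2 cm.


Compute hydraulic gradient:
i = dh / L = 88.3 / 28.2 = 3.13121
Then apply Darcy's law:
k = Q / (A * i)
k = 2.7475 / (72.2 * 3.13121)
k = 2.7475 / 226.073
k = 0.012153 cm/s


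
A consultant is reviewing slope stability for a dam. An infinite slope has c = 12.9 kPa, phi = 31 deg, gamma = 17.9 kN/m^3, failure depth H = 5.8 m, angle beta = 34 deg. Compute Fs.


Using Fs = c / (gamma*H*sin(beta)*cos(beta)) + tan(phi)/tan(beta)
Cohesion contribution = 12.9 / (17.9*5.8*sin(34)*cos(34))
Cohesion contribution = 0.268023
Friction contribution = tan(31)/tan(34) = 0.890813
Fs = 0.268023 + 0.890813
Fs = 1.159


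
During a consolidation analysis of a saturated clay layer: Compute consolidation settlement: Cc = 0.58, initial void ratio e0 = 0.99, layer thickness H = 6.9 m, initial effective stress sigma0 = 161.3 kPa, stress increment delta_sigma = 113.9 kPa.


Result: 0.4666 m

Derivation:
Using Sc = Cc * H / (1 + e0) * log10((sigma0 + delta_sigma) / sigma0)
Stress ratio = (161.3 + 113.9) / 161.3 = 1.70614
log10(1.70614) = 0.232014
Cc * H / (1 + e0) = 0.58 * 6.9 / (1 + 0.99) = 2.01106
Sc = 2.01106 * 0.232014
Sc = 0.4666 m


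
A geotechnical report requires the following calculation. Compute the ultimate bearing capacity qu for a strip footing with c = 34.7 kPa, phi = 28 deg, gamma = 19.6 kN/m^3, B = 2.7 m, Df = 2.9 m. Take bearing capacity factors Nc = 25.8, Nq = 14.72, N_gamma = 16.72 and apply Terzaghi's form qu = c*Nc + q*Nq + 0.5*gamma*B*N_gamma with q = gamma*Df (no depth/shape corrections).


Result: 2174.36 kPa

Derivation:
Compute qu = c*Nc + gamma*Df*Nq + 0.5*gamma*B*N_gamma
Term 1: 34.7 * 25.8 = 895.26
Term 2: 19.6 * 2.9 * 14.72 = 836.6848
Term 3: 0.5 * 19.6 * 2.7 * 16.72 = 442.4112
qu = 895.26 + 836.6848 + 442.4112
qu = 2174.36 kPa


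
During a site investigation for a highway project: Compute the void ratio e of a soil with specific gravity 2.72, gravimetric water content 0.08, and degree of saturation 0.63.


Using the relation e = Gs * w / S
e = 2.72 * 0.08 / 0.63
e = 0.3454


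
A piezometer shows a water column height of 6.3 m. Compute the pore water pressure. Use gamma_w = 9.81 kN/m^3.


Using u = gamma_w * h_w
u = 9.81 * 6.3
u = 61.8 kPa


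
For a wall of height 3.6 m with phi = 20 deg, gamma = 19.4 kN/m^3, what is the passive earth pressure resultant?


Compute passive earth pressure coefficient:
Kp = tan^2(45 + phi/2) = tan^2(55.0) = 2.039607
Compute passive force:
Pp = 0.5 * Kp * gamma * H^2
Pp = 0.5 * 2.039607 * 19.4 * 3.6^2
Pp = 256.4 kN/m


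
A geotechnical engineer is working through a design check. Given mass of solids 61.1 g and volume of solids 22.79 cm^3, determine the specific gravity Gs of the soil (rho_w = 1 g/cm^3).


Using Gs = m_s / (V_s * rho_w)
Since rho_w = 1 g/cm^3:
Gs = 61.1 / 22.79
Gs = 2.681


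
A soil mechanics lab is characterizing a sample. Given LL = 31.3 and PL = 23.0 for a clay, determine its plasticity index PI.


Using PI = LL - PL
PI = 31.3 - 23.0
PI = 8.3


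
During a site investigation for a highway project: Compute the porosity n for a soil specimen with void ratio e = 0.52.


Result: 0.3421

Derivation:
Using the relation n = e / (1 + e)
n = 0.52 / (1 + 0.52)
n = 0.52 / 1.52
n = 0.3421


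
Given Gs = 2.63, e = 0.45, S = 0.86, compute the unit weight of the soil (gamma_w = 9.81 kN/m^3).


Using gamma = gamma_w * (Gs + S*e) / (1 + e)
Numerator: Gs + S*e = 2.63 + 0.86*0.45 = 3.017
Denominator: 1 + e = 1 + 0.45 = 1.45
gamma = 9.81 * 3.017 / 1.45
gamma = 20.412 kN/m^3


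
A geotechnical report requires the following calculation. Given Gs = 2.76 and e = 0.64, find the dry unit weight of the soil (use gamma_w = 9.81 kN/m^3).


Result: 16.51 kN/m^3

Derivation:
Using gamma_d = Gs * gamma_w / (1 + e)
gamma_d = 2.76 * 9.81 / (1 + 0.64)
gamma_d = 2.76 * 9.81 / 1.64
gamma_d = 16.51 kN/m^3


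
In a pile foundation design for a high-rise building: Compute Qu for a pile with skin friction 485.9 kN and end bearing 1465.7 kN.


Using Qu = Qf + Qb
Qu = 485.9 + 1465.7
Qu = 1951.6 kN


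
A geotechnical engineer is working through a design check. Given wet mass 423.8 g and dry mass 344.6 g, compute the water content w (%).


Using w = (m_wet - m_dry) / m_dry * 100
m_wet - m_dry = 423.8 - 344.6 = 79.2 g
w = 79.2 / 344.6 * 100
w = 22.98 %


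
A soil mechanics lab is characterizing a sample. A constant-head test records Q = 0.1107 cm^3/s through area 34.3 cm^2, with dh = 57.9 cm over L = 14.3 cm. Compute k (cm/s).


Result: 0.000797 cm/s

Derivation:
Compute hydraulic gradient:
i = dh / L = 57.9 / 14.3 = 4.04895
Then apply Darcy's law:
k = Q / (A * i)
k = 0.1107 / (34.3 * 4.04895)
k = 0.1107 / 138.879
k = 0.000797 cm/s


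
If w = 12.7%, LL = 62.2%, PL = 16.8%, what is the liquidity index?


Result: -0.09

Derivation:
First compute the plasticity index:
PI = LL - PL = 62.2 - 16.8 = 45.4
Then compute the liquidity index:
LI = (w - PL) / PI
LI = (12.7 - 16.8) / 45.4
LI = -0.09


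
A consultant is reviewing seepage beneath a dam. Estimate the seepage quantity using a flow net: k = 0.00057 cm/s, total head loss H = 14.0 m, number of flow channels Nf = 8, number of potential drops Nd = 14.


Convert k to m/s for unit consistency with H:
k = 0.00057 cm/s = 0.00057 / 100 m/s = 5.7e-06 m/s
Using q = k * H * Nf / Nd
Nf / Nd = 8 / 14 = 0.5714
q = 5.7e-06 * 14.0 * 0.5714
q = 4.56e-05 m^3/s per m


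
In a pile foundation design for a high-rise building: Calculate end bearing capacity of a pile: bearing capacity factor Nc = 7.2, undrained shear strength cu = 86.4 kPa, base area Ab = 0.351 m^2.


Using Qb = Nc * cu * Ab
Qb = 7.2 * 86.4 * 0.351
Qb = 218.35 kN


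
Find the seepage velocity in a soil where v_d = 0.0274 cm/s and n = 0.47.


Using v_s = v_d / n
v_s = 0.0274 / 0.47
v_s = 0.0583 cm/s


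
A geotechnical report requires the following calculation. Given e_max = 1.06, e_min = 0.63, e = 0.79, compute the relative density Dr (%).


Using Dr = (e_max - e) / (e_max - e_min) * 100
e_max - e = 1.06 - 0.79 = 0.27
e_max - e_min = 1.06 - 0.63 = 0.43
Dr = 0.27 / 0.43 * 100
Dr = 62.79 %


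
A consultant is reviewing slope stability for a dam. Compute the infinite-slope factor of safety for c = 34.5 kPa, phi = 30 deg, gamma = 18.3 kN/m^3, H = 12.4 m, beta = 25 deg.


Using Fs = c / (gamma*H*sin(beta)*cos(beta)) + tan(phi)/tan(beta)
Cohesion contribution = 34.5 / (18.3*12.4*sin(25)*cos(25))
Cohesion contribution = 0.396938
Friction contribution = tan(30)/tan(25) = 1.23813
Fs = 0.396938 + 1.23813
Fs = 1.635


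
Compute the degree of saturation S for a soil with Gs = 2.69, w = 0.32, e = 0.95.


Result: 0.9061

Derivation:
Using S = Gs * w / e
S = 2.69 * 0.32 / 0.95
S = 0.9061


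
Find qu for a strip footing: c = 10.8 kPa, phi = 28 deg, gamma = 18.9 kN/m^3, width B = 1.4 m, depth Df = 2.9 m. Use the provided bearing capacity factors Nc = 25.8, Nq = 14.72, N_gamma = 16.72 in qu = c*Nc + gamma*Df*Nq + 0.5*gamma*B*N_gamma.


Result: 1306.65 kPa

Derivation:
Compute qu = c*Nc + gamma*Df*Nq + 0.5*gamma*B*N_gamma
Term 1: 10.8 * 25.8 = 278.64
Term 2: 18.9 * 2.9 * 14.72 = 806.8032
Term 3: 0.5 * 18.9 * 1.4 * 16.72 = 221.2056
qu = 278.64 + 806.8032 + 221.2056
qu = 1306.65 kPa


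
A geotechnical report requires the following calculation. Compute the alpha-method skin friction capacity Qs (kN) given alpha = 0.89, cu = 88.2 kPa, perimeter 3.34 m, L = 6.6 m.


Using Qs = alpha * cu * perimeter * L
Qs = 0.89 * 88.2 * 3.34 * 6.6
Qs = 1730.41 kN


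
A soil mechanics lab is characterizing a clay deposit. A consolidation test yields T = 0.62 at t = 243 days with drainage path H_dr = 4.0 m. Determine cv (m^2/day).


Using cv = T * H_dr^2 / t
H_dr^2 = 4.0^2 = 16.0
cv = 0.62 * 16.0 / 243
cv = 0.04082 m^2/day


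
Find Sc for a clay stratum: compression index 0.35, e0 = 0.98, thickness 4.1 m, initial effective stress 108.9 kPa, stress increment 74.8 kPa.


Result: 0.1646 m

Derivation:
Using Sc = Cc * H / (1 + e0) * log10((sigma0 + delta_sigma) / sigma0)
Stress ratio = (108.9 + 74.8) / 108.9 = 1.68687
log10(1.68687) = 0.227081
Cc * H / (1 + e0) = 0.35 * 4.1 / (1 + 0.98) = 0.724747
Sc = 0.724747 * 0.227081
Sc = 0.1646 m


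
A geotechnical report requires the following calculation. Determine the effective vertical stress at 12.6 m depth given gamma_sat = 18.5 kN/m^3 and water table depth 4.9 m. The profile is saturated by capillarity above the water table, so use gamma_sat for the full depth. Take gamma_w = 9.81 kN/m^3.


Total stress = gamma_sat * depth
sigma = 18.5 * 12.6 = 233.1 kPa
Pore water pressure u = gamma_w * (depth - d_wt)
u = 9.81 * (12.6 - 4.9) = 75.537 kPa
Effective stress = sigma - u
sigma' = 233.1 - 75.537 = 157.56 kPa


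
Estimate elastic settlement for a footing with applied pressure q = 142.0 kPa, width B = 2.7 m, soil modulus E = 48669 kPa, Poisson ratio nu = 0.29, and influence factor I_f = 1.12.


Using Se = q * B * (1 - nu^2) * I_f / E
1 - nu^2 = 1 - 0.29^2 = 0.9159
Se = 142.0 * 2.7 * 0.9159 * 1.12 / 48669
Se = 0.008081 m
Convert to mm: Se = 0.008081 * 1000 = 8.081 mm


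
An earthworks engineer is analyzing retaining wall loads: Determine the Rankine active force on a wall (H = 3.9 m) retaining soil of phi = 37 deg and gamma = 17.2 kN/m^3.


Result: 32.52 kN/m

Derivation:
Compute active earth pressure coefficient:
Ka = tan^2(45 - phi/2) = tan^2(26.5) = 0.248584
Compute active force:
Pa = 0.5 * Ka * gamma * H^2
Pa = 0.5 * 0.248584 * 17.2 * 3.9^2
Pa = 32.52 kN/m


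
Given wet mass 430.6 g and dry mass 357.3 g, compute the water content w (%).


Using w = (m_wet - m_dry) / m_dry * 100
m_wet - m_dry = 430.6 - 357.3 = 73.3 g
w = 73.3 / 357.3 * 100
w = 20.51 %


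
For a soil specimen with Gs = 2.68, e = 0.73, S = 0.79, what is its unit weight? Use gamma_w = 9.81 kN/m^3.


Result: 18.467 kN/m^3

Derivation:
Using gamma = gamma_w * (Gs + S*e) / (1 + e)
Numerator: Gs + S*e = 2.68 + 0.79*0.73 = 3.2567
Denominator: 1 + e = 1 + 0.73 = 1.73
gamma = 9.81 * 3.2567 / 1.73
gamma = 18.467 kN/m^3


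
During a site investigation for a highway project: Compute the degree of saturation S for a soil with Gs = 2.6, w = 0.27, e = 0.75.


Using S = Gs * w / e
S = 2.6 * 0.27 / 0.75
S = 0.936


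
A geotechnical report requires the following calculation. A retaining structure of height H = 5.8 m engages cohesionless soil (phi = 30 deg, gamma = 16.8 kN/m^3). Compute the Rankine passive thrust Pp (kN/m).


Result: 847.73 kN/m

Derivation:
Compute passive earth pressure coefficient:
Kp = tan^2(45 + phi/2) = tan^2(60.0) = 3
Compute passive force:
Pp = 0.5 * Kp * gamma * H^2
Pp = 0.5 * 3 * 16.8 * 5.8^2
Pp = 847.73 kN/m


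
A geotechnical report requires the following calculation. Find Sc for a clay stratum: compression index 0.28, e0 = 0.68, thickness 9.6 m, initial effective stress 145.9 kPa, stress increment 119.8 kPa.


Using Sc = Cc * H / (1 + e0) * log10((sigma0 + delta_sigma) / sigma0)
Stress ratio = (145.9 + 119.8) / 145.9 = 1.82111
log10(1.82111) = 0.260336
Cc * H / (1 + e0) = 0.28 * 9.6 / (1 + 0.68) = 1.6
Sc = 1.6 * 0.260336
Sc = 0.4165 m


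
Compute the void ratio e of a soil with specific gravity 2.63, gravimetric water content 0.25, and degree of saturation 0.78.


Using the relation e = Gs * w / S
e = 2.63 * 0.25 / 0.78
e = 0.8429


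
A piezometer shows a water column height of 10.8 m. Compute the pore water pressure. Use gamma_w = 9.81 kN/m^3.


Result: 105.95 kPa

Derivation:
Using u = gamma_w * h_w
u = 9.81 * 10.8
u = 105.95 kPa


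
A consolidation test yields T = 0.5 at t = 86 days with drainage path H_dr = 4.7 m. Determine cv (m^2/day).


Using cv = T * H_dr^2 / t
H_dr^2 = 4.7^2 = 22.09
cv = 0.5 * 22.09 / 86
cv = 0.12843 m^2/day


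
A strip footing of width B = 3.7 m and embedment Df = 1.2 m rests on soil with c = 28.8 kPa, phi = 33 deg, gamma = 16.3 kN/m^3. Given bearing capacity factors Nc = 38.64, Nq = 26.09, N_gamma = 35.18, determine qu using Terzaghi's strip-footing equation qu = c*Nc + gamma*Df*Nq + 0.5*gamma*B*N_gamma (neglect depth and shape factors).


Result: 2684.01 kPa

Derivation:
Compute qu = c*Nc + gamma*Df*Nq + 0.5*gamma*B*N_gamma
Term 1: 28.8 * 38.64 = 1112.832
Term 2: 16.3 * 1.2 * 26.09 = 510.3204
Term 3: 0.5 * 16.3 * 3.7 * 35.18 = 1060.8529
qu = 1112.832 + 510.3204 + 1060.8529
qu = 2684.01 kPa


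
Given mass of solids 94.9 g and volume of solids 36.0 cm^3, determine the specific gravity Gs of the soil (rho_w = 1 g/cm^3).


Using Gs = m_s / (V_s * rho_w)
Since rho_w = 1 g/cm^3:
Gs = 94.9 / 36.0
Gs = 2.636


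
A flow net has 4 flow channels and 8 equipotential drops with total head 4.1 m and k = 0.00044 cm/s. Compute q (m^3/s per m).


Result: 9.02e-06 m^3/s per m

Derivation:
Convert k to m/s for unit consistency with H:
k = 0.00044 cm/s = 0.00044 / 100 m/s = 4.4e-06 m/s
Using q = k * H * Nf / Nd
Nf / Nd = 4 / 8 = 0.5
q = 4.4e-06 * 4.1 * 0.5
q = 9.02e-06 m^3/s per m


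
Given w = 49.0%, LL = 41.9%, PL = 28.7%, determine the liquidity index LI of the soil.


Result: 1.538

Derivation:
First compute the plasticity index:
PI = LL - PL = 41.9 - 28.7 = 13.2
Then compute the liquidity index:
LI = (w - PL) / PI
LI = (49.0 - 28.7) / 13.2
LI = 1.538


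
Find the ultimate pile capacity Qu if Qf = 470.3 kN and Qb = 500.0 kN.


Result: 970.3 kN

Derivation:
Using Qu = Qf + Qb
Qu = 470.3 + 500.0
Qu = 970.3 kN


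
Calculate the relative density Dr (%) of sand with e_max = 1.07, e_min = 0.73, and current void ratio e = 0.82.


Result: 73.53 %

Derivation:
Using Dr = (e_max - e) / (e_max - e_min) * 100
e_max - e = 1.07 - 0.82 = 0.25
e_max - e_min = 1.07 - 0.73 = 0.34
Dr = 0.25 / 0.34 * 100
Dr = 73.53 %


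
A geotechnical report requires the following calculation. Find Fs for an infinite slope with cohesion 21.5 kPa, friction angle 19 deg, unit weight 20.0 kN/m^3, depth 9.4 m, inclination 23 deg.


Using Fs = c / (gamma*H*sin(beta)*cos(beta)) + tan(phi)/tan(beta)
Cohesion contribution = 21.5 / (20.0*9.4*sin(23)*cos(23))
Cohesion contribution = 0.317963
Friction contribution = tan(19)/tan(23) = 0.811185
Fs = 0.317963 + 0.811185
Fs = 1.129


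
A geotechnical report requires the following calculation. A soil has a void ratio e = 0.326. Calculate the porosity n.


Using the relation n = e / (1 + e)
n = 0.326 / (1 + 0.326)
n = 0.326 / 1.326
n = 0.2459


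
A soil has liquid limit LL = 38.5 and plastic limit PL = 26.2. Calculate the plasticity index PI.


Result: 12.3

Derivation:
Using PI = LL - PL
PI = 38.5 - 26.2
PI = 12.3


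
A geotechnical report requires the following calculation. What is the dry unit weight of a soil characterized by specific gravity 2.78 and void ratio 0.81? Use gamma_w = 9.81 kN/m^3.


Using gamma_d = Gs * gamma_w / (1 + e)
gamma_d = 2.78 * 9.81 / (1 + 0.81)
gamma_d = 2.78 * 9.81 / 1.81
gamma_d = 15.067 kN/m^3


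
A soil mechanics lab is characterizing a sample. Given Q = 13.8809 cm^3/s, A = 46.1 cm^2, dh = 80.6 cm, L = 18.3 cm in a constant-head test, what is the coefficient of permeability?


Compute hydraulic gradient:
i = dh / L = 80.6 / 18.3 = 4.40437
Then apply Darcy's law:
k = Q / (A * i)
k = 13.8809 / (46.1 * 4.40437)
k = 13.8809 / 203.042
k = 0.068365 cm/s


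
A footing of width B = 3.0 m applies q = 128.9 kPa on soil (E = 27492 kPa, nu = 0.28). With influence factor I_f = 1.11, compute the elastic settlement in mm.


Result: 14.389 mm

Derivation:
Using Se = q * B * (1 - nu^2) * I_f / E
1 - nu^2 = 1 - 0.28^2 = 0.9216
Se = 128.9 * 3.0 * 0.9216 * 1.11 / 27492
Se = 0.014389 m
Convert to mm: Se = 0.014389 * 1000 = 14.389 mm


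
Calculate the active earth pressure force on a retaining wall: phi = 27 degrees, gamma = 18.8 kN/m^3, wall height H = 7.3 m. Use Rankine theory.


Compute active earth pressure coefficient:
Ka = tan^2(45 - phi/2) = tan^2(31.5) = 0.375525
Compute active force:
Pa = 0.5 * Ka * gamma * H^2
Pa = 0.5 * 0.375525 * 18.8 * 7.3^2
Pa = 188.11 kN/m


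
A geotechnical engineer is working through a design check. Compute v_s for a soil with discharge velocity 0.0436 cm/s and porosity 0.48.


Using v_s = v_d / n
v_s = 0.0436 / 0.48
v_s = 0.09083 cm/s


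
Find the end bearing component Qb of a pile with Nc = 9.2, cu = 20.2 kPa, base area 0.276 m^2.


Using Qb = Nc * cu * Ab
Qb = 9.2 * 20.2 * 0.276
Qb = 51.29 kN


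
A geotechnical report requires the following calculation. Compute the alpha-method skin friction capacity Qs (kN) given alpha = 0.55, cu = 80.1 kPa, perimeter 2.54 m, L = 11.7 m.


Result: 1309.23 kN

Derivation:
Using Qs = alpha * cu * perimeter * L
Qs = 0.55 * 80.1 * 2.54 * 11.7
Qs = 1309.23 kN


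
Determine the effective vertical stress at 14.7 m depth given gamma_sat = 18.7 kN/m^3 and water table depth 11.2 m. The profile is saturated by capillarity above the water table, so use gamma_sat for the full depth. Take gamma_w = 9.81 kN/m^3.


Total stress = gamma_sat * depth
sigma = 18.7 * 14.7 = 274.89 kPa
Pore water pressure u = gamma_w * (depth - d_wt)
u = 9.81 * (14.7 - 11.2) = 34.335 kPa
Effective stress = sigma - u
sigma' = 274.89 - 34.335 = 240.56 kPa


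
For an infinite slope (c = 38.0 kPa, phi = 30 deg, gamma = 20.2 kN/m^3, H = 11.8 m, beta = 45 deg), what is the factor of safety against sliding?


Using Fs = c / (gamma*H*sin(beta)*cos(beta)) + tan(phi)/tan(beta)
Cohesion contribution = 38.0 / (20.2*11.8*sin(45)*cos(45))
Cohesion contribution = 0.318845
Friction contribution = tan(30)/tan(45) = 0.57735
Fs = 0.318845 + 0.57735
Fs = 0.896


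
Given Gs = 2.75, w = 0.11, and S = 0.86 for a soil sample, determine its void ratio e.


Using the relation e = Gs * w / S
e = 2.75 * 0.11 / 0.86
e = 0.3517


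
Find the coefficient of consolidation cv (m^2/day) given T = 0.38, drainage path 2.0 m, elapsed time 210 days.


Result: 0.00724 m^2/day

Derivation:
Using cv = T * H_dr^2 / t
H_dr^2 = 2.0^2 = 4.0
cv = 0.38 * 4.0 / 210
cv = 0.00724 m^2/day
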